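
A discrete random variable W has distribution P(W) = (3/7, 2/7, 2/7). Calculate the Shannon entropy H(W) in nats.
1.0790 nats

Shannon entropy is H(X) = -Σ p(x) log p(x).

For P = (3/7, 2/7, 2/7):
H = -3/7 × log_e(3/7) -2/7 × log_e(2/7) -2/7 × log_e(2/7)
H = 1.0790 nats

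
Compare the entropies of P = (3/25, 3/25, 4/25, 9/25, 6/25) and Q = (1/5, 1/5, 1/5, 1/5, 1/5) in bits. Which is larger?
Q

Computing entropies in bits:
H(P) = 2.1819
H(Q) = 2.3219

Distribution Q has higher entropy.

Intuition: The distribution closer to uniform (more spread out) has higher entropy.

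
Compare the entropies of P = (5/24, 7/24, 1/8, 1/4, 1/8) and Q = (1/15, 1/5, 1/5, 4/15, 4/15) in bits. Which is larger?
P

Computing entropies in bits:
H(P) = 2.2399
H(Q) = 2.2062

Distribution P has higher entropy.

Intuition: The distribution closer to uniform (more spread out) has higher entropy.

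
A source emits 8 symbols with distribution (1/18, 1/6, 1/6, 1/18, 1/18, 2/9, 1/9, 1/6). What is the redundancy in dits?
0.0536 dits

Redundancy measures how far a source is from maximum entropy:
R = H_max - H(X)

Maximum entropy for 8 symbols: H_max = log_10(8) = 0.9031 dits
Actual entropy: H(X) = 0.8495 dits
Redundancy: R = 0.9031 - 0.8495 = 0.0536 dits

This redundancy represents potential for compression: the source could be compressed by 0.0536 dits per symbol.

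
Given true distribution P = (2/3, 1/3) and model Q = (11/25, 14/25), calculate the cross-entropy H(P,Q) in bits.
1.0685 bits

Cross-entropy: H(P,Q) = -Σ p(x) log q(x)

Alternatively: H(P,Q) = H(P) + D_KL(P||Q)
H(P) = 0.9183 bits
D_KL(P||Q) = 0.1502 bits

H(P,Q) = 0.9183 + 0.1502 = 1.0685 bits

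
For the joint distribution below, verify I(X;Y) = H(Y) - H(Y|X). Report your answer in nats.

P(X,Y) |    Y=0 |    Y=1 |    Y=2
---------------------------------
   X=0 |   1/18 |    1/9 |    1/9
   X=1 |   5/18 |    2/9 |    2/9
I(X;Y) = 0.0163 nats

Mutual information has multiple equivalent forms:
- I(X;Y) = H(X) - H(X|Y)
- I(X;Y) = H(Y) - H(Y|X)
- I(X;Y) = H(X) + H(Y) - H(X,Y)

Computing all quantities:
H(X) = 0.5908, H(Y) = 1.0986, H(X,Y) = 1.6731
H(X|Y) = 0.5745, H(Y|X) = 1.0823

Verification:
H(X) - H(X|Y) = 0.5908 - 0.5745 = 0.0163
H(Y) - H(Y|X) = 1.0986 - 1.0823 = 0.0163
H(X) + H(Y) - H(X,Y) = 0.5908 + 1.0986 - 1.6731 = 0.0163

All forms give I(X;Y) = 0.0163 nats. ✓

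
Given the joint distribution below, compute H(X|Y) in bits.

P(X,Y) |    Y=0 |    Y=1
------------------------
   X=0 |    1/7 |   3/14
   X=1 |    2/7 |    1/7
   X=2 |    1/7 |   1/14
1.4825 bits

Using the chain rule: H(X|Y) = H(X,Y) - H(Y)

First, compute H(X,Y) = 2.4677 bits

Marginal P(Y) = (4/7, 3/7)
H(Y) = 0.9852 bits

H(X|Y) = H(X,Y) - H(Y) = 2.4677 - 0.9852 = 1.4825 bits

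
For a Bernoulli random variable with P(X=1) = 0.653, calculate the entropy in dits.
0.2804 dits

The binary entropy function is:
H(p) = -p log(p) - (1-p) log(1-p)

H(0.653) = -0.653 × log_10(0.653) - 0.347 × log_10(0.347)
H(0.653) = 0.2804 dits

Note: Binary entropy is maximized at p=0.5 (H=1 bit) and minimized at p=0 or p=1 (H=0).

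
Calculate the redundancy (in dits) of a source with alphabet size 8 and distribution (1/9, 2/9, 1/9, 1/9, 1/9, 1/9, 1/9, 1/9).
0.0157 dits

Redundancy measures how far a source is from maximum entropy:
R = H_max - H(X)

Maximum entropy for 8 symbols: H_max = log_10(8) = 0.9031 dits
Actual entropy: H(X) = 0.8873 dits
Redundancy: R = 0.9031 - 0.8873 = 0.0157 dits

This redundancy represents potential for compression: the source could be compressed by 0.0157 dits per symbol.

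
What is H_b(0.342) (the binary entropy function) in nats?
0.6424 nats

The binary entropy function is:
H(p) = -p log(p) - (1-p) log(1-p)

H(0.342) = -0.342 × log_e(0.342) - 0.658 × log_e(0.658)
H(0.342) = 0.6424 nats

Note: Binary entropy is maximized at p=0.5 (H=1 bit) and minimized at p=0 or p=1 (H=0).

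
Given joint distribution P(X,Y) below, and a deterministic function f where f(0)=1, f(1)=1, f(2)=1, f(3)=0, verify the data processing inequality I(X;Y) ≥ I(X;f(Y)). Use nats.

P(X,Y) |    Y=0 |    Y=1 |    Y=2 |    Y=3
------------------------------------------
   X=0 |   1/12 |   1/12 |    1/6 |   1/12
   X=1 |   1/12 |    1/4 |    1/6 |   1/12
I(X;Y) = 0.0297, I(X;f(Y)) = 0.0028, inequality holds: 0.0297 ≥ 0.0028

Data Processing Inequality: For any Markov chain X → Y → Z, we have I(X;Y) ≥ I(X;Z).

Here Z = f(Y) is a deterministic function of Y, forming X → Y → Z.

Original I(X;Y) = 0.0297 nats

After applying f:
P(X,Z) where Z=f(Y):
- P(X,Z=0) = P(X,Y=3)
- P(X,Z=1) = P(X,Y=0) + P(X,Y=1) + P(X,Y=2)

I(X;Z) = I(X;f(Y)) = 0.0028 nats

Verification: 0.0297 ≥ 0.0028 ✓

Information cannot be created by processing; the function f can only lose information about X.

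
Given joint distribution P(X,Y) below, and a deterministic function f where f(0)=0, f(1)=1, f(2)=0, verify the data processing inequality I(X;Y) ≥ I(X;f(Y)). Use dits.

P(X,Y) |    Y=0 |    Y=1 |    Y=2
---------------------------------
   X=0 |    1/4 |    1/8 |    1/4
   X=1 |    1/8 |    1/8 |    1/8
I(X;Y) = 0.0047, I(X;f(Y)) = 0.0047, inequality holds: 0.0047 ≥ 0.0047

Data Processing Inequality: For any Markov chain X → Y → Z, we have I(X;Y) ≥ I(X;Z).

Here Z = f(Y) is a deterministic function of Y, forming X → Y → Z.

Original I(X;Y) = 0.0047 dits

After applying f:
P(X,Z) where Z=f(Y):
- P(X,Z=0) = P(X,Y=0) + P(X,Y=2)
- P(X,Z=1) = P(X,Y=1)

I(X;Z) = I(X;f(Y)) = 0.0047 dits

Verification: 0.0047 ≥ 0.0047 ✓

Information cannot be created by processing; the function f can only lose information about X.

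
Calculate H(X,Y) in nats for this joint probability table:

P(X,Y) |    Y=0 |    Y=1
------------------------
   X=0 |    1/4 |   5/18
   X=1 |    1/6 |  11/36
1.3633 nats

Joint entropy is H(X,Y) = -Σ_{x,y} p(x,y) log p(x,y).

Summing over all non-zero entries:
H(X,Y) = -[1/4·log_e(1/4) + 5/18·log_e(5/18) + 1/6·log_e(1/6) + 11/36·log_e(11/36)]
H(X,Y) = 1.3633 nats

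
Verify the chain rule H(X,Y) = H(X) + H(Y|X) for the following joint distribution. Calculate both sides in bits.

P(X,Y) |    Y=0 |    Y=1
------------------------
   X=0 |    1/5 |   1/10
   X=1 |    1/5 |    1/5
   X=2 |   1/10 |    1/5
H(X,Y) = 2.5219, H(X) = 1.5710, H(Y|X) = 0.9510 (all in bits)

Chain rule: H(X,Y) = H(X) + H(Y|X)

Left side — joint entropy directly:
H(X,Y) = -Σ p(x,y) log p(x,y) = 2.5219 bits

Right side — compute H(Y|X) from the conditional distributions:
P(X) = (3/10, 2/5, 3/10), so H(X) = 1.5710 bits
H(Y|X) = Σ_x P(X=x) · H(Y|X=x):
  P(Y|X=0) = (2/3, 1/3), H(Y|X=0) = 0.9183, weight P(X=0) = 3/10
  P(Y|X=1) = (1/2, 1/2), H(Y|X=1) = 1.0000, weight P(X=1) = 2/5
  P(Y|X=2) = (1/3, 2/3), H(Y|X=2) = 0.9183, weight P(X=2) = 3/10
H(Y|X) = 0.9510 bits

H(X) + H(Y|X) = 1.5710 + 0.9510 = 2.5219 bits

Both sides equal 2.5219 bits. ✓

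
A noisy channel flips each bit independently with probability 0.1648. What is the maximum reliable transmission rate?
0.3543 bits

For a binary symmetric channel (BSC) with error probability p:
Capacity C = 1 - H(p) bits per symbol

where H(p) = -p log₂(p) - (1-p) log₂(1-p) is the binary entropy function.

H(0.1648) = 0.6457 bits
C = 1 - 0.6457 = 0.3543 bits per symbol

This means we can reliably transmit up to 0.3543 bits of information per channel use.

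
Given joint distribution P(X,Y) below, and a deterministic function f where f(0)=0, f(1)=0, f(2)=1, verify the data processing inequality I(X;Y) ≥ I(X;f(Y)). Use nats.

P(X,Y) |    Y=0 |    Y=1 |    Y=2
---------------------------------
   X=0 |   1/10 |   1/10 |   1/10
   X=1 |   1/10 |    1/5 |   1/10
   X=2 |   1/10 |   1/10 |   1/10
I(X;Y) = 0.0138, I(X;f(Y)) = 0.0040, inequality holds: 0.0138 ≥ 0.0040

Data Processing Inequality: For any Markov chain X → Y → Z, we have I(X;Y) ≥ I(X;Z).

Here Z = f(Y) is a deterministic function of Y, forming X → Y → Z.

Original I(X;Y) = 0.0138 nats

After applying f:
P(X,Z) where Z=f(Y):
- P(X,Z=0) = P(X,Y=0) + P(X,Y=1)
- P(X,Z=1) = P(X,Y=2)

I(X;Z) = I(X;f(Y)) = 0.0040 nats

Verification: 0.0138 ≥ 0.0040 ✓

Information cannot be created by processing; the function f can only lose information about X.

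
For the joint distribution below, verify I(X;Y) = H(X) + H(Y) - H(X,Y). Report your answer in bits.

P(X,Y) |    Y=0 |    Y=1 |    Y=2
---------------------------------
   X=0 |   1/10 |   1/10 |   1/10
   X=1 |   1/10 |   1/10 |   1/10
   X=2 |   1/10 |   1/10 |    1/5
I(X;Y) = 0.0200 bits

Mutual information has multiple equivalent forms:
- I(X;Y) = H(X) - H(X|Y)
- I(X;Y) = H(Y) - H(Y|X)
- I(X;Y) = H(X) + H(Y) - H(X,Y)

Computing all quantities:
H(X) = 1.5710, H(Y) = 1.5710, H(X,Y) = 3.1219
H(X|Y) = 1.5510, H(Y|X) = 1.5510

Verification:
H(X) - H(X|Y) = 1.5710 - 1.5510 = 0.0200
H(Y) - H(Y|X) = 1.5710 - 1.5510 = 0.0200
H(X) + H(Y) - H(X,Y) = 1.5710 + 1.5710 - 3.1219 = 0.0200

All forms give I(X;Y) = 0.0200 bits. ✓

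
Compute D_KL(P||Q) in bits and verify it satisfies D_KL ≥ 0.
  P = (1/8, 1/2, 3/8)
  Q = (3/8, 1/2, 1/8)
0.3962 bits

KL divergence satisfies the Gibbs inequality: D_KL(P||Q) ≥ 0 for all distributions P, Q.

D_KL(P||Q) = Σ p(x) log(p(x)/q(x))
Term by term:
  x=0: 1/8 × log_2[(1/8)/(3/8)] = -0.1981
  x=1: 1/2 × log_2[(1/2)/(1/2)] = 0.0000
  x=2: 3/8 × log_2[(3/8)/(1/8)] = 0.5944
D_KL(P||Q) = 0.3962 bits

D_KL(P||Q) = 0.3962 ≥ 0 ✓

This non-negativity is a fundamental property: relative entropy cannot be negative because it measures how different Q is from P.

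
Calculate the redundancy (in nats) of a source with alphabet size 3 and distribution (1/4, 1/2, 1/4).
0.0589 nats

Redundancy measures how far a source is from maximum entropy:
R = H_max - H(X)

Maximum entropy for 3 symbols: H_max = log_e(3) = 1.0986 nats
Actual entropy: H(X) = 1.0397 nats
Redundancy: R = 1.0986 - 1.0397 = 0.0589 nats

This redundancy represents potential for compression: the source could be compressed by 0.0589 nats per symbol.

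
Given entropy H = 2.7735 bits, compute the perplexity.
6.8376

Perplexity is 2^H (or exp(H) for natural log).

H = 2.7735 bits
Perplexity = 2^2.7735 = 6.8376

Interpretation: The model's uncertainty is equivalent to choosing uniformly among 6.8 options.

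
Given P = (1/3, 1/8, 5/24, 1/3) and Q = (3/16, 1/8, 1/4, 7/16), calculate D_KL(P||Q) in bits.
0.0911 bits

KL divergence: D_KL(P||Q) = Σ p(x) log(p(x)/q(x))

Computing term by term:
  x=0: 1/3 × log_2[(1/3)/(3/16)] = 1/3 × 0.8301 = 0.2767
  x=1: 1/8 × log_2[(1/8)/(1/8)] = 1/8 × 0.0000 = 0.0000
  x=2: 5/24 × log_2[(5/24)/(1/4)] = 5/24 × -0.2630 = -0.0548
  x=3: 1/3 × log_2[(1/3)/(7/16)] = 1/3 × -0.3923 = -0.1308

D_KL(P||Q) = 0.0911 bits

Note: KL divergence is always non-negative and equals 0 iff P = Q.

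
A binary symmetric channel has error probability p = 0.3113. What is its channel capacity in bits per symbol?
0.1053 bits

For a binary symmetric channel (BSC) with error probability p:
Capacity C = 1 - H(p) bits per symbol

where H(p) = -p log₂(p) - (1-p) log₂(1-p) is the binary entropy function.

H(0.3113) = 0.8947 bits
C = 1 - 0.8947 = 0.1053 bits per symbol

This means we can reliably transmit up to 0.1053 bits of information per channel use.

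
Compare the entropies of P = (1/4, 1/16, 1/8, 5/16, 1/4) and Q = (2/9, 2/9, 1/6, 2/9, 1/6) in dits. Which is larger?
Q

Computing entropies in dits:
H(P) = 0.6470
H(Q) = 0.6949

Distribution Q has higher entropy.

Intuition: The distribution closer to uniform (more spread out) has higher entropy.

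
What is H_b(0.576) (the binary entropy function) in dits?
0.2960 dits

The binary entropy function is:
H(p) = -p log(p) - (1-p) log(1-p)

H(0.576) = -0.576 × log_10(0.576) - 0.424 × log_10(0.424)
H(0.576) = 0.2960 dits

Note: Binary entropy is maximized at p=0.5 (H=1 bit) and minimized at p=0 or p=1 (H=0).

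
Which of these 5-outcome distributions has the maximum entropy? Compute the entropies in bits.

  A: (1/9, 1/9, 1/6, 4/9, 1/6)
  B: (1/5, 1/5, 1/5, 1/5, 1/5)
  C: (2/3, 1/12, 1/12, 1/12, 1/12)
B

For a discrete distribution over n outcomes, entropy is maximized by the uniform distribution.

Computing entropies:
H(A) = 2.0860 bits
H(B) = 2.3219 bits
H(C) = 1.5850 bits

The uniform distribution (where all probabilities equal 1/5) achieves the maximum entropy of log_2(5) = 2.3219 bits.

Distribution B has the highest entropy.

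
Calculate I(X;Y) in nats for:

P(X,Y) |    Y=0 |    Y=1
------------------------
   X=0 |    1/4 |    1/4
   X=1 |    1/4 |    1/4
0.0000 nats

Mutual information: I(X;Y) = H(X) + H(Y) - H(X,Y)

Marginals:
P(X) = (1/2, 1/2), H(X) = 0.6931 nats
P(Y) = (1/2, 1/2), H(Y) = 0.6931 nats

Joint entropy: H(X,Y) = 1.3863 nats

I(X;Y) = 0.6931 + 0.6931 - 1.3863 = 0.0000 nats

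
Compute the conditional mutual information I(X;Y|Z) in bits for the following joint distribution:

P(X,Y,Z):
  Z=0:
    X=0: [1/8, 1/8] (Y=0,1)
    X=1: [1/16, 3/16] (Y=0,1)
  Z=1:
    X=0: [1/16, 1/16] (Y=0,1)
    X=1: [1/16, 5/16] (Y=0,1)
0.0613 bits

Conditional mutual information: I(X;Y|Z) = H(X|Z) + H(Y|Z) - H(X,Y|Z)

H(Z) = 1.0000
H(X,Z) = 1.9056 → H(X|Z) = 0.9056
H(Y,Z) = 1.8829 → H(Y|Z) = 0.8829
H(X,Y,Z) = 2.7272 → H(X,Y|Z) = 1.7272

I(X;Y|Z) = 0.9056 + 0.8829 - 1.7272 = 0.0613 bits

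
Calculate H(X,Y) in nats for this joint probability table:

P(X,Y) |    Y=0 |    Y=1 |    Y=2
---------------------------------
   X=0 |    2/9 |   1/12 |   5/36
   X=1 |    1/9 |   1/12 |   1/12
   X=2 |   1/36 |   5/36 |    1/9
2.0916 nats

Joint entropy is H(X,Y) = -Σ_{x,y} p(x,y) log p(x,y).

Summing over all non-zero entries:
H(X,Y) = -[2/9·log_e(2/9) + 1/12·log_e(1/12) + 5/36·log_e(5/36) + 1/9·log_e(1/9) + 1/12·log_e(1/12) + 1/12·log_e(1/12) + 1/36·log_e(1/36) + 5/36·log_e(5/36) + 1/9·log_e(1/9)]
H(X,Y) = 2.0916 nats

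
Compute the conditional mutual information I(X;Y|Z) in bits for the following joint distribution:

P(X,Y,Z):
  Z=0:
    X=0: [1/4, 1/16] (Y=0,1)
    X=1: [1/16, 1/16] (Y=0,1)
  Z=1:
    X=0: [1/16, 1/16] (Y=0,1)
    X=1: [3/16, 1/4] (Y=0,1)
0.0285 bits

Conditional mutual information: I(X;Y|Z) = H(X|Z) + H(Y|Z) - H(X,Y|Z)

H(Z) = 0.9887
H(X,Z) = 1.7962 → H(X|Z) = 0.8075
H(Y,Z) = 1.9238 → H(Y|Z) = 0.9351
H(X,Y,Z) = 2.7028 → H(X,Y|Z) = 1.7141

I(X;Y|Z) = 0.8075 + 0.9351 - 1.7141 = 0.0285 bits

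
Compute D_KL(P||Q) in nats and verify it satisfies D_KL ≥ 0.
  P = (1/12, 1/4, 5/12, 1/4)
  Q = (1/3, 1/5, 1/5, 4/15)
0.2299 nats

KL divergence satisfies the Gibbs inequality: D_KL(P||Q) ≥ 0 for all distributions P, Q.

D_KL(P||Q) = Σ p(x) log(p(x)/q(x))
Term by term:
  x=0: 1/12 × log_e[(1/12)/(1/3)] = -0.1155
  x=1: 1/4 × log_e[(1/4)/(1/5)] = 0.0558
  x=2: 5/12 × log_e[(5/12)/(1/5)] = 0.3058
  x=3: 1/4 × log_e[(1/4)/(4/15)] = -0.0161
D_KL(P||Q) = 0.2299 nats

D_KL(P||Q) = 0.2299 ≥ 0 ✓

This non-negativity is a fundamental property: relative entropy cannot be negative because it measures how different Q is from P.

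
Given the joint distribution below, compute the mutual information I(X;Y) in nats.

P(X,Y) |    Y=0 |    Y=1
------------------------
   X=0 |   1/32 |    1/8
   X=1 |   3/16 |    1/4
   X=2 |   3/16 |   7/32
0.0181 nats

Mutual information: I(X;Y) = H(X) + H(Y) - H(X,Y)

Marginals:
P(X) = (5/32, 7/16, 13/32), H(X) = 1.0177 nats
P(Y) = (13/32, 19/32), H(Y) = 0.6755 nats

Joint entropy: H(X,Y) = 1.6750 nats

I(X;Y) = 1.0177 + 0.6755 - 1.6750 = 0.0181 nats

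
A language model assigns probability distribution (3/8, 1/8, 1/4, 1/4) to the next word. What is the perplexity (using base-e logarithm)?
3.7467

Perplexity is e^H (or exp(H) for natural log).

First, H = -Σ p log p = 1.3209 nats
Perplexity = e^1.3209 = 3.7467

Interpretation: The model's uncertainty is equivalent to choosing uniformly among 3.7 options.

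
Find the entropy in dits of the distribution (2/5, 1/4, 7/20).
0.4693 dits

Shannon entropy is H(X) = -Σ p(x) log p(x).

For P = (2/5, 1/4, 7/20):
H = -2/5 × log_10(2/5) -1/4 × log_10(1/4) -7/20 × log_10(7/20)
H = 0.4693 dits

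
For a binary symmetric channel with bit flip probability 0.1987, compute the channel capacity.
0.2807 bits

For a binary symmetric channel (BSC) with error probability p:
Capacity C = 1 - H(p) bits per symbol

where H(p) = -p log₂(p) - (1-p) log₂(1-p) is the binary entropy function.

H(0.1987) = 0.7193 bits
C = 1 - 0.7193 = 0.2807 bits per symbol

This means we can reliably transmit up to 0.2807 bits of information per channel use.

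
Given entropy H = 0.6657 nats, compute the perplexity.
1.9459

Perplexity is e^H (or exp(H) for natural log).

H = 0.6657 nats
Perplexity = e^0.6657 = 1.9459

Interpretation: The model's uncertainty is equivalent to choosing uniformly among 1.9 options.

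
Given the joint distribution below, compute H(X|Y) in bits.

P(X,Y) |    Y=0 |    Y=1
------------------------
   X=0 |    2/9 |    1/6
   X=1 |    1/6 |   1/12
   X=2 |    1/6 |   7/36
1.5417 bits

Using the chain rule: H(X|Y) = H(X,Y) - H(Y)

First, compute H(X,Y) = 2.5328 bits

Marginal P(Y) = (5/9, 4/9)
H(Y) = 0.9911 bits

H(X|Y) = H(X,Y) - H(Y) = 2.5328 - 0.9911 = 1.5417 bits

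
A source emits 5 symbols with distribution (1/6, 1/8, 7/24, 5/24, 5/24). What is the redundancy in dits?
0.0165 dits

Redundancy measures how far a source is from maximum entropy:
R = H_max - H(X)

Maximum entropy for 5 symbols: H_max = log_10(5) = 0.6990 dits
Actual entropy: H(X) = 0.6825 dits
Redundancy: R = 0.6990 - 0.6825 = 0.0165 dits

This redundancy represents potential for compression: the source could be compressed by 0.0165 dits per symbol.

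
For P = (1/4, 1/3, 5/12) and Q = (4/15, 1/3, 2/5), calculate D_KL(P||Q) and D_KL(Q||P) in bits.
D_KL(P||Q) = 0.0013, D_KL(Q||P) = 0.0013

KL divergence is not symmetric: D_KL(P||Q) ≠ D_KL(Q||P) in general.

D_KL(P||Q) = 0.0013 bits
D_KL(Q||P) = 0.0013 bits

In this case they happen to be equal (to 4 decimal places).

This asymmetry is why KL divergence is not a true distance metric.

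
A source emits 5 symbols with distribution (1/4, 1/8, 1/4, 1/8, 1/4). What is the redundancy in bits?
0.0719 bits

Redundancy measures how far a source is from maximum entropy:
R = H_max - H(X)

Maximum entropy for 5 symbols: H_max = log_2(5) = 2.3219 bits
Actual entropy: H(X) = 2.2500 bits
Redundancy: R = 2.3219 - 2.2500 = 0.0719 bits

This redundancy represents potential for compression: the source could be compressed by 0.0719 bits per symbol.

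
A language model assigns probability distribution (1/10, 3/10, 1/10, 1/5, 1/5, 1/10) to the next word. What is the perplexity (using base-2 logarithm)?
5.4507

Perplexity is 2^H (or exp(H) for natural log).

First, H = -Σ p log p = 2.4464 bits
Perplexity = 2^2.4464 = 5.4507

Interpretation: The model's uncertainty is equivalent to choosing uniformly among 5.5 options.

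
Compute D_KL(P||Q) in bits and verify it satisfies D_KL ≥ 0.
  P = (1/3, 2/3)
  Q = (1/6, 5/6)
0.1187 bits

KL divergence satisfies the Gibbs inequality: D_KL(P||Q) ≥ 0 for all distributions P, Q.

D_KL(P||Q) = Σ p(x) log(p(x)/q(x))
Term by term:
  x=0: 1/3 × log_2[(1/3)/(1/6)] = 0.3333
  x=1: 2/3 × log_2[(2/3)/(5/6)] = -0.2146
D_KL(P||Q) = 0.1187 bits

D_KL(P||Q) = 0.1187 ≥ 0 ✓

This non-negativity is a fundamental property: relative entropy cannot be negative because it measures how different Q is from P.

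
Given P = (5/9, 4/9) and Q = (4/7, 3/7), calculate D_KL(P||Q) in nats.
0.0005 nats

KL divergence: D_KL(P||Q) = Σ p(x) log(p(x)/q(x))

Computing term by term:
  x=0: 5/9 × log_e[(5/9)/(4/7)] = 5/9 × -0.0282 = -0.0157
  x=1: 4/9 × log_e[(4/9)/(3/7)] = 4/9 × 0.0364 = 0.0162

D_KL(P||Q) = 0.0005 nats

Note: KL divergence is always non-negative and equals 0 iff P = Q.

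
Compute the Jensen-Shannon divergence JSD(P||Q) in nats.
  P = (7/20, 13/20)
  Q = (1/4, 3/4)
0.0060 nats

Jensen-Shannon divergence is:
JSD(P||Q) = 0.5 × D_KL(P||M) + 0.5 × D_KL(Q||M)
where M = 0.5 × (P + Q) is the mixture distribution.

M = 0.5 × (7/20, 13/20) + 0.5 × (1/4, 3/4) = (3/10, 7/10)

D_KL(P||M) = 0.0058 nats
D_KL(Q||M) = 0.0062 nats

JSD(P||Q) = 0.5 × 0.0058 + 0.5 × 0.0062 = 0.0060 nats

Unlike KL divergence, JSD is symmetric and bounded: 0 ≤ JSD ≤ log(2).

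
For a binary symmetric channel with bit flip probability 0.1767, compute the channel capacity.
0.3272 bits

For a binary symmetric channel (BSC) with error probability p:
Capacity C = 1 - H(p) bits per symbol

where H(p) = -p log₂(p) - (1-p) log₂(1-p) is the binary entropy function.

H(0.1767) = 0.6728 bits
C = 1 - 0.6728 = 0.3272 bits per symbol

This means we can reliably transmit up to 0.3272 bits of information per channel use.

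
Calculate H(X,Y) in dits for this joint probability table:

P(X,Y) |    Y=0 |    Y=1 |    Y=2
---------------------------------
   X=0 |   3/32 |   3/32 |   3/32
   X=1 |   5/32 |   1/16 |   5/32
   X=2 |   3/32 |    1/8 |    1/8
0.9385 dits

Joint entropy is H(X,Y) = -Σ_{x,y} p(x,y) log p(x,y).

Summing over all non-zero entries:
H(X,Y) = -[3/32·log_10(3/32) + 3/32·log_10(3/32) + 3/32·log_10(3/32) + 5/32·log_10(5/32) + 1/16·log_10(1/16) + 5/32·log_10(5/32) + 3/32·log_10(3/32) + 1/8·log_10(1/8) + 1/8·log_10(1/8)]
H(X,Y) = 0.9385 dits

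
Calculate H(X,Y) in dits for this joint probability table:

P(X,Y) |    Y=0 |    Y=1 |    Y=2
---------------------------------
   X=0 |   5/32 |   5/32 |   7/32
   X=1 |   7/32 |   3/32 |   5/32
0.7630 dits

Joint entropy is H(X,Y) = -Σ_{x,y} p(x,y) log p(x,y).

Summing over all non-zero entries:
H(X,Y) = -[5/32·log_10(5/32) + 5/32·log_10(5/32) + 7/32·log_10(7/32) + 7/32·log_10(7/32) + 3/32·log_10(3/32) + 5/32·log_10(5/32)]
H(X,Y) = 0.7630 dits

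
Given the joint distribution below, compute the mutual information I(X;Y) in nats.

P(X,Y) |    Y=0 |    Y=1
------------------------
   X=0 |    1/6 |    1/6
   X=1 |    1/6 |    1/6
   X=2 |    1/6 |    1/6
0.0000 nats

Mutual information: I(X;Y) = H(X) + H(Y) - H(X,Y)

Marginals:
P(X) = (1/3, 1/3, 1/3), H(X) = 1.0986 nats
P(Y) = (1/2, 1/2), H(Y) = 0.6931 nats

Joint entropy: H(X,Y) = 1.7918 nats

I(X;Y) = 1.0986 + 0.6931 - 1.7918 = 0.0000 nats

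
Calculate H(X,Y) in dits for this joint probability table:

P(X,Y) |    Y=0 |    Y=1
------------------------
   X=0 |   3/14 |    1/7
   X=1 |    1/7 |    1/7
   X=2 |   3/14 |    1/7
0.7696 dits

Joint entropy is H(X,Y) = -Σ_{x,y} p(x,y) log p(x,y).

Summing over all non-zero entries:
H(X,Y) = -[3/14·log_10(3/14) + 1/7·log_10(1/7) + 1/7·log_10(1/7) + 1/7·log_10(1/7) + 3/14·log_10(3/14) + 1/7·log_10(1/7)]
H(X,Y) = 0.7696 dits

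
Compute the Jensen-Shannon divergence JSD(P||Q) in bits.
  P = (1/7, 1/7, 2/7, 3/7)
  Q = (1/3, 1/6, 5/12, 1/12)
0.1297 bits

Jensen-Shannon divergence is:
JSD(P||Q) = 0.5 × D_KL(P||M) + 0.5 × D_KL(Q||M)
where M = 0.5 × (P + Q) is the mixture distribution.

M = 0.5 × (1/7, 1/7, 2/7, 3/7) + 0.5 × (1/3, 1/6, 5/12, 1/12) = (5/21, 0.154762, 0.35119, 0.255952)

D_KL(P||M) = 0.1119 bits
D_KL(Q||M) = 0.1475 bits

JSD(P||Q) = 0.5 × 0.1119 + 0.5 × 0.1475 = 0.1297 bits

Unlike KL divergence, JSD is symmetric and bounded: 0 ≤ JSD ≤ log(2).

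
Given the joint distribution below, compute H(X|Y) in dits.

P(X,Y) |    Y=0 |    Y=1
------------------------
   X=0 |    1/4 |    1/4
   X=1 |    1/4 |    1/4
0.3010 dits

Using the chain rule: H(X|Y) = H(X,Y) - H(Y)

First, compute H(X,Y) = 0.6021 dits

Marginal P(Y) = (1/2, 1/2)
H(Y) = 0.3010 dits

H(X|Y) = H(X,Y) - H(Y) = 0.6021 - 0.3010 = 0.3010 dits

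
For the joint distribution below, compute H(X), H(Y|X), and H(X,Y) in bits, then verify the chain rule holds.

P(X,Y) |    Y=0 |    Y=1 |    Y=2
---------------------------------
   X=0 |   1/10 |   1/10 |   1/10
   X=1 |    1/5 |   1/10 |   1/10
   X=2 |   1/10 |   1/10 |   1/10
H(X,Y) = 3.1219, H(X) = 1.5710, H(Y|X) = 1.5510 (all in bits)

Chain rule: H(X,Y) = H(X) + H(Y|X)

Left side — joint entropy directly:
H(X,Y) = -Σ p(x,y) log p(x,y) = 3.1219 bits

Right side — compute H(Y|X) from the conditional distributions:
P(X) = (3/10, 2/5, 3/10), so H(X) = 1.5710 bits
H(Y|X) = Σ_x P(X=x) · H(Y|X=x):
  P(Y|X=0) = (1/3, 1/3, 1/3), H(Y|X=0) = 1.5850, weight P(X=0) = 3/10
  P(Y|X=1) = (1/2, 1/4, 1/4), H(Y|X=1) = 1.5000, weight P(X=1) = 2/5
  P(Y|X=2) = (1/3, 1/3, 1/3), H(Y|X=2) = 1.5850, weight P(X=2) = 3/10
H(Y|X) = 1.5510 bits

H(X) + H(Y|X) = 1.5710 + 1.5510 = 3.1219 bits

Both sides equal 3.1219 bits. ✓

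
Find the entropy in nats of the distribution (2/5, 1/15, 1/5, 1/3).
1.2351 nats

Shannon entropy is H(X) = -Σ p(x) log p(x).

For P = (2/5, 1/15, 1/5, 1/3):
H = -2/5 × log_e(2/5) -1/15 × log_e(1/15) -1/5 × log_e(1/5) -1/3 × log_e(1/3)
H = 1.2351 nats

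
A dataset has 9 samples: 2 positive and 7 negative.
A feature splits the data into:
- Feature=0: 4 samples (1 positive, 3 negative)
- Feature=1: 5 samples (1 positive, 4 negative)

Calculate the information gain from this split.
0.0026 bits

Information Gain = H(Y) - H(Y|Feature)

Before split:
P(positive) = 2/9 = 0.2222
H(Y) = 0.7642 bits

After split:
Feature=0: H = 0.8113 bits (weight = 4/9)
Feature=1: H = 0.7219 bits (weight = 5/9)
H(Y|Feature) = (4/9)×0.8113 + (5/9)×0.7219 = 0.7616 bits

Information Gain = 0.7642 - 0.7616 = 0.0026 bits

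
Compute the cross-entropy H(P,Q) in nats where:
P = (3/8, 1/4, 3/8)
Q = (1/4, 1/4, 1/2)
1.1264 nats

Cross-entropy: H(P,Q) = -Σ p(x) log q(x)

Alternatively: H(P,Q) = H(P) + D_KL(P||Q)
H(P) = 1.0822 nats
D_KL(P||Q) = 0.0442 nats

H(P,Q) = 1.0822 + 0.0442 = 1.1264 nats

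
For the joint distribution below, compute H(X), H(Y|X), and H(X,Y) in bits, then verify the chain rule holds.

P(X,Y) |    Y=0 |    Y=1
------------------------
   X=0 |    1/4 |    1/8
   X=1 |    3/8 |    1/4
H(X,Y) = 1.9056, H(X) = 0.9544, H(Y|X) = 0.9512 (all in bits)

Chain rule: H(X,Y) = H(X) + H(Y|X)

Left side — joint entropy directly:
H(X,Y) = -Σ p(x,y) log p(x,y) = 1.9056 bits

Right side — compute H(Y|X) from the conditional distributions:
P(X) = (3/8, 5/8), so H(X) = 0.9544 bits
H(Y|X) = Σ_x P(X=x) · H(Y|X=x):
  P(Y|X=0) = (2/3, 1/3), H(Y|X=0) = 0.9183, weight P(X=0) = 3/8
  P(Y|X=1) = (3/5, 2/5), H(Y|X=1) = 0.9710, weight P(X=1) = 5/8
H(Y|X) = 0.9512 bits

H(X) + H(Y|X) = 0.9544 + 0.9512 = 1.9056 bits

Both sides equal 1.9056 bits. ✓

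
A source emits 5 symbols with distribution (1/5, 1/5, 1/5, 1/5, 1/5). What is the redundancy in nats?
0.0000 nats

Redundancy measures how far a source is from maximum entropy:
R = H_max - H(X)

Maximum entropy for 5 symbols: H_max = log_e(5) = 1.6094 nats
Actual entropy: H(X) = 1.6094 nats
Redundancy: R = 1.6094 - 1.6094 = 0.0000 nats

This redundancy represents potential for compression: the source could be compressed by 0.0000 nats per symbol.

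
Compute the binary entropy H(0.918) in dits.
0.1232 dits

The binary entropy function is:
H(p) = -p log(p) - (1-p) log(1-p)

H(0.918) = -0.918 × log_10(0.918) - 0.082 × log_10(0.082)
H(0.918) = 0.1232 dits

Note: Binary entropy is maximized at p=0.5 (H=1 bit) and minimized at p=0 or p=1 (H=0).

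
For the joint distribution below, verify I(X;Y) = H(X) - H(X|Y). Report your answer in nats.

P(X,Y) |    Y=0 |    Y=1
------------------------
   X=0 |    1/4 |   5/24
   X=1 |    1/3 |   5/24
I(X;Y) = 0.0025 nats

Mutual information has multiple equivalent forms:
- I(X;Y) = H(X) - H(X|Y)
- I(X;Y) = H(Y) - H(Y|X)
- I(X;Y) = H(X) + H(Y) - H(X,Y)

Computing all quantities:
H(X) = 0.6897, H(Y) = 0.6792, H(X,Y) = 1.3664
H(X|Y) = 0.6872, H(Y|X) = 0.6767

Verification:
H(X) - H(X|Y) = 0.6897 - 0.6872 = 0.0025
H(Y) - H(Y|X) = 0.6792 - 0.6767 = 0.0025
H(X) + H(Y) - H(X,Y) = 0.6897 + 0.6792 - 1.3664 = 0.0025

All forms give I(X;Y) = 0.0025 nats. ✓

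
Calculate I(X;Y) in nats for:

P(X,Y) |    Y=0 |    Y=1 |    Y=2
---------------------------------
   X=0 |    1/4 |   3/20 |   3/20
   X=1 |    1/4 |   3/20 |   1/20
0.0212 nats

Mutual information: I(X;Y) = H(X) + H(Y) - H(X,Y)

Marginals:
P(X) = (11/20, 9/20), H(X) = 0.6881 nats
P(Y) = (1/2, 3/10, 1/5), H(Y) = 1.0297 nats

Joint entropy: H(X,Y) = 1.6966 nats

I(X;Y) = 0.6881 + 1.0297 - 1.6966 = 0.0212 nats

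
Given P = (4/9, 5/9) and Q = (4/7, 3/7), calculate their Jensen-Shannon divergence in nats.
0.0081 nats

Jensen-Shannon divergence is:
JSD(P||Q) = 0.5 × D_KL(P||M) + 0.5 × D_KL(Q||M)
where M = 0.5 × (P + Q) is the mixture distribution.

M = 0.5 × (4/9, 5/9) + 0.5 × (4/7, 3/7) = (0.507937, 0.492063)

D_KL(P||M) = 0.0081 nats
D_KL(Q||M) = 0.0081 nats

JSD(P||Q) = 0.5 × 0.0081 + 0.5 × 0.0081 = 0.0081 nats

Unlike KL divergence, JSD is symmetric and bounded: 0 ≤ JSD ≤ log(2).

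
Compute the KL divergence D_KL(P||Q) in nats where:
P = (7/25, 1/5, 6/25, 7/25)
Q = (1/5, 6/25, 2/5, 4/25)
0.0918 nats

KL divergence: D_KL(P||Q) = Σ p(x) log(p(x)/q(x))

Computing term by term:
  x=0: 7/25 × log_e[(7/25)/(1/5)] = 7/25 × 0.3365 = 0.0942
  x=1: 1/5 × log_e[(1/5)/(6/25)] = 1/5 × -0.1823 = -0.0365
  x=2: 6/25 × log_e[(6/25)/(2/5)] = 6/25 × -0.5108 = -0.1226
  x=3: 7/25 × log_e[(7/25)/(4/25)] = 7/25 × 0.5596 = 0.1567

D_KL(P||Q) = 0.0918 nats

Note: KL divergence is always non-negative and equals 0 iff P = Q.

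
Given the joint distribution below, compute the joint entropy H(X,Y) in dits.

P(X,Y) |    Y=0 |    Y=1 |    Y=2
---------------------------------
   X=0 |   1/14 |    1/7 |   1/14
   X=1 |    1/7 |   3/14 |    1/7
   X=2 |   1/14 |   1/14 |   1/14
0.9149 dits

Joint entropy is H(X,Y) = -Σ_{x,y} p(x,y) log p(x,y).

Summing over all non-zero entries:
H(X,Y) = -[1/14·log_10(1/14) + 1/7·log_10(1/7) + 1/14·log_10(1/14) + 1/7·log_10(1/7) + 3/14·log_10(3/14) + 1/7·log_10(1/7) + 1/14·log_10(1/14) + 1/14·log_10(1/14) + 1/14·log_10(1/14)]
H(X,Y) = 0.9149 dits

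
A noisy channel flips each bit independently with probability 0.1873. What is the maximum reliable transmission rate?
0.3042 bits

For a binary symmetric channel (BSC) with error probability p:
Capacity C = 1 - H(p) bits per symbol

where H(p) = -p log₂(p) - (1-p) log₂(1-p) is the binary entropy function.

H(0.1873) = 0.6958 bits
C = 1 - 0.6958 = 0.3042 bits per symbol

This means we can reliably transmit up to 0.3042 bits of information per channel use.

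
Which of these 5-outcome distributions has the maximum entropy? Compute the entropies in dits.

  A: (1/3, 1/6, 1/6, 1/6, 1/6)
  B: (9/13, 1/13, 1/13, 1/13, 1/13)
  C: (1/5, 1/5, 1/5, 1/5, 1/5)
C

For a discrete distribution over n outcomes, entropy is maximized by the uniform distribution.

Computing entropies:
H(A) = 0.6778 dits
H(B) = 0.4533 dits
H(C) = 0.6990 dits

The uniform distribution (where all probabilities equal 1/5) achieves the maximum entropy of log_10(5) = 0.6990 dits.

Distribution C has the highest entropy.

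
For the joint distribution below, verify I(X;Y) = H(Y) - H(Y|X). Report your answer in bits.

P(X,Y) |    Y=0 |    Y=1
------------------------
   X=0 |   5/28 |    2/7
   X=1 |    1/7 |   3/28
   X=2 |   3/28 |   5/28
I(X;Y) = 0.0199 bits

Mutual information has multiple equivalent forms:
- I(X;Y) = H(X) - H(X|Y)
- I(X;Y) = H(Y) - H(Y|X)
- I(X;Y) = H(X) + H(Y) - H(X,Y)

Computing all quantities:
H(X) = 1.5303, H(Y) = 0.9852, H(X,Y) = 2.4956
H(X|Y) = 1.5104, H(Y|X) = 0.9653

Verification:
H(X) - H(X|Y) = 1.5303 - 1.5104 = 0.0199
H(Y) - H(Y|X) = 0.9852 - 0.9653 = 0.0199
H(X) + H(Y) - H(X,Y) = 1.5303 + 0.9852 - 2.4956 = 0.0199

All forms give I(X;Y) = 0.0199 bits. ✓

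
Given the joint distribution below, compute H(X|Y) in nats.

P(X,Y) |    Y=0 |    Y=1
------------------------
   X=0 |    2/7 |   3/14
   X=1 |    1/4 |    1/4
0.6906 nats

Using the chain rule: H(X|Y) = H(X,Y) - H(Y)

First, compute H(X,Y) = 1.3812 nats

Marginal P(Y) = (15/28, 13/28)
H(Y) = 0.6906 nats

H(X|Y) = H(X,Y) - H(Y) = 1.3812 - 0.6906 = 0.6906 nats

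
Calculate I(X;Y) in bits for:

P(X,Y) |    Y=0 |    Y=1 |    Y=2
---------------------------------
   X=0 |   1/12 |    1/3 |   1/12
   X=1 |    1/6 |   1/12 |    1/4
0.1992 bits

Mutual information: I(X;Y) = H(X) + H(Y) - H(X,Y)

Marginals:
P(X) = (1/2, 1/2), H(X) = 1.0000 bits
P(Y) = (1/4, 5/12, 1/3), H(Y) = 1.5546 bits

Joint entropy: H(X,Y) = 2.3554 bits

I(X;Y) = 1.0000 + 1.5546 - 2.3554 = 0.1992 bits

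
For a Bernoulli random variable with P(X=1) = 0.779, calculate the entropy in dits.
0.2294 dits

The binary entropy function is:
H(p) = -p log(p) - (1-p) log(1-p)

H(0.779) = -0.779 × log_10(0.779) - 0.221 × log_10(0.221)
H(0.779) = 0.2294 dits

Note: Binary entropy is maximized at p=0.5 (H=1 bit) and minimized at p=0 or p=1 (H=0).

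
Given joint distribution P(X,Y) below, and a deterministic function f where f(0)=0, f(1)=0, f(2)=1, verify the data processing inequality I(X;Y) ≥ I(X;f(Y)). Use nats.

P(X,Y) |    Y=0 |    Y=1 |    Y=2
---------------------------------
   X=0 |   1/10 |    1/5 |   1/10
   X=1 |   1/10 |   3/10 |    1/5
I(X;Y) = 0.0069, I(X;f(Y)) = 0.0040, inequality holds: 0.0069 ≥ 0.0040

Data Processing Inequality: For any Markov chain X → Y → Z, we have I(X;Y) ≥ I(X;Z).

Here Z = f(Y) is a deterministic function of Y, forming X → Y → Z.

Original I(X;Y) = 0.0069 nats

After applying f:
P(X,Z) where Z=f(Y):
- P(X,Z=0) = P(X,Y=0) + P(X,Y=1)
- P(X,Z=1) = P(X,Y=2)

I(X;Z) = I(X;f(Y)) = 0.0040 nats

Verification: 0.0069 ≥ 0.0040 ✓

Information cannot be created by processing; the function f can only lose information about X.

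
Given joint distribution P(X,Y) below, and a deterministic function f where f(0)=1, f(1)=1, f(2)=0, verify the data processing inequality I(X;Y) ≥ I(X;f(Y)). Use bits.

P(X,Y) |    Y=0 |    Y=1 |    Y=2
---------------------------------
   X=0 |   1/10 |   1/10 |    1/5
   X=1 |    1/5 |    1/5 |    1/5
I(X;Y) = 0.0200, I(X;f(Y)) = 0.0200, inequality holds: 0.0200 ≥ 0.0200

Data Processing Inequality: For any Markov chain X → Y → Z, we have I(X;Y) ≥ I(X;Z).

Here Z = f(Y) is a deterministic function of Y, forming X → Y → Z.

Original I(X;Y) = 0.0200 bits

After applying f:
P(X,Z) where Z=f(Y):
- P(X,Z=0) = P(X,Y=2)
- P(X,Z=1) = P(X,Y=0) + P(X,Y=1)

I(X;Z) = I(X;f(Y)) = 0.0200 bits

Verification: 0.0200 ≥ 0.0200 ✓

Information cannot be created by processing; the function f can only lose information about X.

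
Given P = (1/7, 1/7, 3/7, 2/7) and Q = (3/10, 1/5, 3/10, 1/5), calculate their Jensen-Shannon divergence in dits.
0.0114 dits

Jensen-Shannon divergence is:
JSD(P||Q) = 0.5 × D_KL(P||M) + 0.5 × D_KL(Q||M)
where M = 0.5 × (P + Q) is the mixture distribution.

M = 0.5 × (1/7, 1/7, 3/7, 2/7) + 0.5 × (3/10, 1/5, 3/10, 1/5) = (0.221429, 6/35, 0.364286, 0.242857)

D_KL(P||M) = 0.0119 dits
D_KL(Q||M) = 0.0108 dits

JSD(P||Q) = 0.5 × 0.0119 + 0.5 × 0.0108 = 0.0114 dits

Unlike KL divergence, JSD is symmetric and bounded: 0 ≤ JSD ≤ log(2).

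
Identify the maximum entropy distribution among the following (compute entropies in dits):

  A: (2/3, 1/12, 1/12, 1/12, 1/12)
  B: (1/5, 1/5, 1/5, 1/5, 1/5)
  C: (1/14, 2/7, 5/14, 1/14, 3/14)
B

For a discrete distribution over n outcomes, entropy is maximized by the uniform distribution.

Computing entropies:
H(A) = 0.4771 dits
H(B) = 0.6990 dits
H(C) = 0.6222 dits

The uniform distribution (where all probabilities equal 1/5) achieves the maximum entropy of log_10(5) = 0.6990 dits.

Distribution B has the highest entropy.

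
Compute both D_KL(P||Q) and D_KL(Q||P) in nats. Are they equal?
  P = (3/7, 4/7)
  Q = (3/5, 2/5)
D_KL(P||Q) = 0.0596, D_KL(Q||P) = 0.0592

KL divergence is not symmetric: D_KL(P||Q) ≠ D_KL(Q||P) in general.

D_KL(P||Q) = 0.0596 nats
D_KL(Q||P) = 0.0592 nats

No, they are not equal!

This asymmetry is why KL divergence is not a true distance metric.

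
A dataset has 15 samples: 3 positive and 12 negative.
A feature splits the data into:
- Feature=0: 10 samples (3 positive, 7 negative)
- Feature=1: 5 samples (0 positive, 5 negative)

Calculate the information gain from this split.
0.1344 bits

Information Gain = H(Y) - H(Y|Feature)

Before split:
P(positive) = 3/15 = 0.2000
H(Y) = 0.7219 bits

After split:
Feature=0: H = 0.8813 bits (weight = 10/15)
Feature=1: H = 0.0000 bits (weight = 5/15)
H(Y|Feature) = (10/15)×0.8813 + (5/15)×0.0000 = 0.5875 bits

Information Gain = 0.7219 - 0.5875 = 0.1344 bits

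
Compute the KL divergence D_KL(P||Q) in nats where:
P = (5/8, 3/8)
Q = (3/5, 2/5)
0.0013 nats

KL divergence: D_KL(P||Q) = Σ p(x) log(p(x)/q(x))

Computing term by term:
  x=0: 5/8 × log_e[(5/8)/(3/5)] = 5/8 × 0.0408 = 0.0255
  x=1: 3/8 × log_e[(3/8)/(2/5)] = 3/8 × -0.0645 = -0.0242

D_KL(P||Q) = 0.0013 nats

Note: KL divergence is always non-negative and equals 0 iff P = Q.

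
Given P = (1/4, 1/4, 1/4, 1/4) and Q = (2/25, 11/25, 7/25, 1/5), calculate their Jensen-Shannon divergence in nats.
0.0380 nats

Jensen-Shannon divergence is:
JSD(P||Q) = 0.5 × D_KL(P||M) + 0.5 × D_KL(Q||M)
where M = 0.5 × (P + Q) is the mixture distribution.

M = 0.5 × (1/4, 1/4, 1/4, 1/4) + 0.5 × (2/25, 11/25, 7/25, 1/5) = (0.165, 0.345, 0.265, 9/40)

D_KL(P||M) = 0.0351 nats
D_KL(Q||M) = 0.0410 nats

JSD(P||Q) = 0.5 × 0.0351 + 0.5 × 0.0410 = 0.0380 nats

Unlike KL divergence, JSD is symmetric and bounded: 0 ≤ JSD ≤ log(2).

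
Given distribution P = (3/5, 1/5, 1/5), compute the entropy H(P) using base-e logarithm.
0.9503 nats

Shannon entropy is H(X) = -Σ p(x) log p(x).

For P = (3/5, 1/5, 1/5):
H = -3/5 × log_e(3/5) -1/5 × log_e(1/5) -1/5 × log_e(1/5)
H = 0.9503 nats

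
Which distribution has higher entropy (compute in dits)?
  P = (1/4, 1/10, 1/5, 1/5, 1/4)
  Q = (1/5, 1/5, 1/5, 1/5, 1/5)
Q

Computing entropies in dits:
H(P) = 0.6806
H(Q) = 0.6990

Distribution Q has higher entropy.

Intuition: The distribution closer to uniform (more spread out) has higher entropy.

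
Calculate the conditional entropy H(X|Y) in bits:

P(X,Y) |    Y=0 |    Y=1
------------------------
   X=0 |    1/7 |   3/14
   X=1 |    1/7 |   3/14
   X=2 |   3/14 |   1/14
1.5027 bits

Using the chain rule: H(X|Y) = H(X,Y) - H(Y)

First, compute H(X,Y) = 2.5027 bits

Marginal P(Y) = (1/2, 1/2)
H(Y) = 1.0000 bits

H(X|Y) = H(X,Y) - H(Y) = 2.5027 - 1.0000 = 1.5027 bits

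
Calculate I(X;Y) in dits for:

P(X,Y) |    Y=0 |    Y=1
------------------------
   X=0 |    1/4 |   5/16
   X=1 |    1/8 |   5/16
0.0058 dits

Mutual information: I(X;Y) = H(X) + H(Y) - H(X,Y)

Marginals:
P(X) = (9/16, 7/16), H(X) = 0.2976 dits
P(Y) = (3/8, 5/8), H(Y) = 0.2873 dits

Joint entropy: H(X,Y) = 0.5791 dits

I(X;Y) = 0.2976 + 0.2873 - 0.5791 = 0.0058 dits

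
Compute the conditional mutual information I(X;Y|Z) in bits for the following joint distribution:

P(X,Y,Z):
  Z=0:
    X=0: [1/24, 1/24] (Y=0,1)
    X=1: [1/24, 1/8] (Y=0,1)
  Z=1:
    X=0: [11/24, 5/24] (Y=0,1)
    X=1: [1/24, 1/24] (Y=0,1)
0.0191 bits

Conditional mutual information: I(X;Y|Z) = H(X|Z) + H(Y|Z) - H(X,Y|Z)

H(Z) = 0.8113
H(X,Z) = 1.4183 → H(X|Z) = 0.6070
H(Y,Z) = 1.7296 → H(Y|Z) = 0.9183
H(X,Y,Z) = 2.3175 → H(X,Y|Z) = 1.5063

I(X;Y|Z) = 0.6070 + 0.9183 - 1.5063 = 0.0191 bits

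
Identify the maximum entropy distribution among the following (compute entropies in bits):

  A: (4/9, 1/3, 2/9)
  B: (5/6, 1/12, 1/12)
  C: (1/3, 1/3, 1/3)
C

For a discrete distribution over n outcomes, entropy is maximized by the uniform distribution.

Computing entropies:
H(A) = 1.5305 bits
H(B) = 0.8167 bits
H(C) = 1.5850 bits

The uniform distribution (where all probabilities equal 1/3) achieves the maximum entropy of log_2(3) = 1.5850 bits.

Distribution C has the highest entropy.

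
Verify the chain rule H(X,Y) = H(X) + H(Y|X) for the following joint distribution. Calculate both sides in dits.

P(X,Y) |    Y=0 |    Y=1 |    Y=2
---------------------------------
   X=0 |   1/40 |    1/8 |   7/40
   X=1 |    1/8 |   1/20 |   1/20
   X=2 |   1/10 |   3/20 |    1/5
H(X,Y) = 0.8918, H(X) = 0.4605, H(Y|X) = 0.4313 (all in dits)

Chain rule: H(X,Y) = H(X) + H(Y|X)

Left side — joint entropy directly:
H(X,Y) = -Σ p(x,y) log p(x,y) = 0.8918 dits

Right side — compute H(Y|X) from the conditional distributions:
P(X) = (13/40, 9/40, 9/20), so H(X) = 0.4605 dits
H(Y|X) = Σ_x P(X=x) · H(Y|X=x):
  P(Y|X=0) = (1/13, 5/13, 7/13), H(Y|X=0) = 0.3901, weight P(X=0) = 13/40
  P(Y|X=1) = (5/9, 2/9, 2/9), H(Y|X=1) = 0.4321, weight P(X=1) = 9/40
  P(Y|X=2) = (2/9, 1/3, 4/9), H(Y|X=2) = 0.4607, weight P(X=2) = 9/20
H(Y|X) = 0.4313 dits

H(X) + H(Y|X) = 0.4605 + 0.4313 = 0.8918 dits

Both sides equal 0.8918 dits. ✓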